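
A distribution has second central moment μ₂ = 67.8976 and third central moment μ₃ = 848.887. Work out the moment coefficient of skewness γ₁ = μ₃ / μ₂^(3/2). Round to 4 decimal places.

1.5173

σ = √μ₂ = √67.8976 = 8.24000
σ³ = μ₂^(3/2) = 559.47622
γ₁ = μ₃/σ³ = 848.887 / 559.47622 ≈ 1.5173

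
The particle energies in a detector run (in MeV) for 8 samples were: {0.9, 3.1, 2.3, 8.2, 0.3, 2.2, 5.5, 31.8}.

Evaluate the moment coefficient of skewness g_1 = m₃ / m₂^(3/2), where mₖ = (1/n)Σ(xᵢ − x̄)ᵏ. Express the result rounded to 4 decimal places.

x̄ = (0.9 + 3.1 + 2.3 + 8.2 + 0.3 + 2.2 + 5.5 + 31.8) / 8 = 6.7875
deviations (xᵢ − x̄): -5.8875, -3.6875, -4.4875, 1.4125, -6.4875, -4.5875, -1.2875, 25.0125
Σ(xᵢ − x̄)² = 760.8088 ⇒ m₂ = 760.8088/8 = 95.10109
Σ(xᵢ − x̄)³ = 14934.9593 ⇒ m₃ = 14934.9593/8 = 1866.86992
m₂^(3/2) = 95.10109^(1.5) = 927.42387
g_1 = m₃ / m₂^(3/2) = 1866.86992 / 927.42387 ≈ 2.0130

2.0130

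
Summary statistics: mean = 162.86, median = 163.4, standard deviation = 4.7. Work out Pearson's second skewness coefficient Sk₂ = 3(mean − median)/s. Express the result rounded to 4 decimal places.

Sk₂ = 3(162.86 − 163.4) / 4.7 = 3 × -0.5400 / 4.7
    = -1.6200 / 4.7 ≈ -0.3447

-0.3447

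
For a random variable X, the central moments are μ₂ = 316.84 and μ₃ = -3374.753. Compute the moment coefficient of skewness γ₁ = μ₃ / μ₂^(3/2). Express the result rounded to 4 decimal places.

-0.5984

σ = √μ₂ = √316.84 = 17.80000
σ³ = μ₂^(3/2) = 5639.75200
γ₁ = μ₃/σ³ = -3374.753 / 5639.75200 ≈ -0.5984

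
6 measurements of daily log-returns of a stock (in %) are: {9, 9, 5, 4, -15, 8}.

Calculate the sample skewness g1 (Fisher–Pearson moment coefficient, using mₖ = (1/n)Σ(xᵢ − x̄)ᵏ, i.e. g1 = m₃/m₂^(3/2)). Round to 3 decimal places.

-1.589

x̄ = (9 + 9 + 5 + 4 - 15 + 8) / 6 = 3.3333
deviations (xᵢ − x̄): 5.6667, 5.6667, 1.6667, 0.6667, -18.3333, 4.6667
Σ(xᵢ − x̄)² = 425.3333 ⇒ m₂ = 425.3333/6 = 70.88889
Σ(xᵢ − x̄)³ = -5691.5556 ⇒ m₃ = -5691.5556/6 = -948.59259
m₂^(3/2) = 70.88889^(1.5) = 596.85283
g1 = m₃ / m₂^(3/2) = -948.59259 / 596.85283 ≈ -1.589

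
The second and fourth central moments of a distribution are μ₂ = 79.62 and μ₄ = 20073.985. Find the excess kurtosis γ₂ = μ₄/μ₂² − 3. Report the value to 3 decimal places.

0.167

μ₂² = 79.62² = 6339.34440
μ₄/μ₂² = 20073.985 / 6339.34440 = 3.16657
γ₂ = 3.16657 − 3 ≈ 0.167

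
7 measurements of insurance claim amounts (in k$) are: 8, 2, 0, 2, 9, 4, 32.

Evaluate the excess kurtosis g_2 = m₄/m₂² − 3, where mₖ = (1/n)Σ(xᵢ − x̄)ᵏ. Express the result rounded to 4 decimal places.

x̄ = 8.1429
Σ(xᵢ − x̄)² = 728.8571 ⇒ m₂ = 104.12245
Σ(xᵢ − x̄)⁴ = 331486.2566 ⇒ m₄ = 47355.17951
m₂² = 10841.48438
g_2 = m₄/m₂² − 3 = 4.36796 − 3 ≈ 1.3680

1.3680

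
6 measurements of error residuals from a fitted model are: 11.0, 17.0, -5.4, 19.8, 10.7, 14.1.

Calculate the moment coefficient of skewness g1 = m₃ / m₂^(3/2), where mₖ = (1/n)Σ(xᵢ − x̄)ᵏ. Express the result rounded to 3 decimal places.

x̄ = (11.0 + 17.0 - 5.4 + 19.8 + 10.7 + 14.1) / 6 = 11.2000
deviations (xᵢ − x̄): -0.2000, 5.8000, -16.6000, 8.6000, -0.5000, 2.9000
Σ(xᵢ − x̄)² = 391.8600 ⇒ m₂ = 391.8600/6 = 65.31000
Σ(xᵢ − x̄)³ = -3718.8720 ⇒ m₃ = -3718.8720/6 = -619.81200
m₂^(3/2) = 65.31000^(1.5) = 527.80017
g1 = m₃ / m₂^(3/2) = -619.81200 / 527.80017 ≈ -1.174

-1.174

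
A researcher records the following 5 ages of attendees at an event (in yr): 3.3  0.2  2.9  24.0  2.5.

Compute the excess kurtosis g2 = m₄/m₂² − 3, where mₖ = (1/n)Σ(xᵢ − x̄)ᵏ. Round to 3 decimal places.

0.180

x̄ = 6.5800
Σ(xᵢ − x̄)² = 385.1080 ⇒ m₂ = 77.02160
Σ(xᵢ − x̄)⁴ = 94318.8773 ⇒ m₄ = 18863.77546
m₂² = 5932.32687
g2 = m₄/m₂² − 3 = 3.17983 − 3 ≈ 0.180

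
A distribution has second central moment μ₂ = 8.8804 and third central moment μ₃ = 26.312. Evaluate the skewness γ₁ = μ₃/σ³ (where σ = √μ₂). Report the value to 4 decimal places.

σ = √μ₂ = √8.8804 = 2.98000
σ³ = μ₂^(3/2) = 26.46359
γ₁ = μ₃/σ³ = 26.312 / 26.46359 ≈ 0.9943

0.9943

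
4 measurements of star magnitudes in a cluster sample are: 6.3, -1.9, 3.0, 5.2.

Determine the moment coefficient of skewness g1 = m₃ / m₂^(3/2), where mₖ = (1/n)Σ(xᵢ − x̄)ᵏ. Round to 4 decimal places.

-0.7123

x̄ = (6.3 - 1.9 + 3.0 + 5.2) / 4 = 3.1500
deviations (xᵢ − x̄): 3.1500, -5.0500, -0.1500, 2.0500
Σ(xᵢ − x̄)² = 39.6500 ⇒ m₂ = 39.6500/4 = 9.91250
Σ(xᵢ − x̄)³ = -88.9200 ⇒ m₃ = -88.9200/4 = -22.23000
m₂^(3/2) = 9.91250^(1.5) = 31.20864
g1 = m₃ / m₂^(3/2) = -22.23000 / 31.20864 ≈ -0.7123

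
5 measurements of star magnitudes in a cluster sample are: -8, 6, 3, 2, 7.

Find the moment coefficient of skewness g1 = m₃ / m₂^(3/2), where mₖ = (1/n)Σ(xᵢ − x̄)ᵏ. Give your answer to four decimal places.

-1.0704

x̄ = (-8 + 6 + 3 + 2 + 7) / 5 = 2.0000
deviations (xᵢ − x̄): -10.0000, 4.0000, 1.0000, 0.0000, 5.0000
Σ(xᵢ − x̄)² = 142.0000 ⇒ m₂ = 142.0000/5 = 28.40000
Σ(xᵢ − x̄)³ = -810.0000 ⇒ m₃ = -810.0000/5 = -162.00000
m₂^(3/2) = 28.40000^(1.5) = 151.34829
g1 = m₃ / m₂^(3/2) = -162.00000 / 151.34829 ≈ -1.0704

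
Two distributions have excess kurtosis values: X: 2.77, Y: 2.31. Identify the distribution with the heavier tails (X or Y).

X

Higher excess kurtosis ⇒ heavier tails relative to the normal distribution.
2.77 vs 2.31: the larger is 2.77, so X has heavier tails.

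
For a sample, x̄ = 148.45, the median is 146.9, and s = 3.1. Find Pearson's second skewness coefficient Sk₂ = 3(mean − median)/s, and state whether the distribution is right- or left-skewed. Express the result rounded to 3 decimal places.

Sk₂ = 3(148.45 − 146.9) / 3.1 = 3 × 1.5500 / 3.1
    = 4.6500 / 3.1 ≈ 1.500
Sk₂ > 0 ⇒ mean > median ⇒ right-skewed (positive skew).

1.500, right-skewed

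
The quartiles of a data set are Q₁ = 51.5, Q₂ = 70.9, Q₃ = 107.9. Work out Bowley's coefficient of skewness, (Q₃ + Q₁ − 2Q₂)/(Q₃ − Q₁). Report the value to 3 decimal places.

0.312

numerator: Q₃ + Q₁ − 2Q₂ = 107.9 + 51.5 − 2×70.9 = 17.6000
denominator: Q₃ − Q₁ = 107.9 − 51.5 = 56.4000
Bowley skewness = 17.6000 / 56.4000 ≈ 0.312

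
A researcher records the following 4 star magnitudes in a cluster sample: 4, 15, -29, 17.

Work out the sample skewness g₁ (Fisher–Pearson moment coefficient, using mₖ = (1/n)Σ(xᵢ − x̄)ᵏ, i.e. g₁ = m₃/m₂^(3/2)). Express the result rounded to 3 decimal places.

x̄ = (4 + 15 - 29 + 17) / 4 = 1.7500
deviations (xᵢ − x̄): 2.2500, 13.2500, -30.7500, 15.2500
Σ(xᵢ − x̄)² = 1358.7500 ⇒ m₂ = 1358.7500/4 = 339.68750
Σ(xᵢ − x̄)³ = -23191.8750 ⇒ m₃ = -23191.8750/4 = -5797.96875
m₂^(3/2) = 339.68750^(1.5) = 6260.64889
g₁ = m₃ / m₂^(3/2) = -5797.96875 / 6260.64889 ≈ -0.926

-0.926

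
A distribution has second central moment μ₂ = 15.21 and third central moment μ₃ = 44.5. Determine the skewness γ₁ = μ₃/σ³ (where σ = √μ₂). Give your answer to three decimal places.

σ = √μ₂ = √15.21 = 3.90000
σ³ = μ₂^(3/2) = 59.31900
γ₁ = μ₃/σ³ = 44.5 / 59.31900 ≈ 0.750

0.750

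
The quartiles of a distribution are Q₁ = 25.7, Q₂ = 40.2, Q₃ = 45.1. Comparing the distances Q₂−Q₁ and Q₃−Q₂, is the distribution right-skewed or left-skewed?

left-skewed

Q₂ − Q₁ = 14.5;  Q₃ − Q₂ = 4.9
Q₂ − Q₁ > Q₃ − Q₂ ⇒ the lower half is more spread out ⇒ left-skewed.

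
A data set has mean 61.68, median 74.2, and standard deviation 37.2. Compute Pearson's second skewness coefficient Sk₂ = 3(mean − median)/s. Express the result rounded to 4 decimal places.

-1.0097

Sk₂ = 3(61.68 − 74.2) / 37.2 = 3 × -12.5200 / 37.2
    = -37.5600 / 37.2 ≈ -1.0097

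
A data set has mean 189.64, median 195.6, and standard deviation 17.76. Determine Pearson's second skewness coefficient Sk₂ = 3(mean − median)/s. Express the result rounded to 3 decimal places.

-1.007

Sk₂ = 3(189.64 − 195.6) / 17.76 = 3 × -5.9600 / 17.76
    = -17.8800 / 17.76 ≈ -1.007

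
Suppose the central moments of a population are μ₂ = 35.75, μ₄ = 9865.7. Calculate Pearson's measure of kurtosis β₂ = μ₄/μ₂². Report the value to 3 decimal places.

7.719

μ₂² = 35.75² = 1278.06250
μ₄/μ₂² = 9865.7 / 1278.06250 = 7.71926
β₂ ≈ 7.719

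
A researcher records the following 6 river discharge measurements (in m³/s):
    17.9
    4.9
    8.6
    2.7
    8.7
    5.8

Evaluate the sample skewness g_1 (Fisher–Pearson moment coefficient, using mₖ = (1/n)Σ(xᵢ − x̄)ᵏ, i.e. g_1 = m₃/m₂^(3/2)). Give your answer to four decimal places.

x̄ = (17.9 + 4.9 + 8.6 + 2.7 + 8.7 + 5.8) / 6 = 8.1000
deviations (xᵢ − x̄): 9.8000, -3.2000, 0.5000, -5.4000, 0.6000, -2.3000
Σ(xᵢ − x̄)² = 141.3400 ⇒ m₂ = 141.3400/6 = 23.55667
Σ(xᵢ − x̄)³ = 739.1340 ⇒ m₃ = 739.1340/6 = 123.18900
m₂^(3/2) = 23.55667^(1.5) = 114.33278
g_1 = m₃ / m₂^(3/2) = 123.18900 / 114.33278 ≈ 1.0775

1.0775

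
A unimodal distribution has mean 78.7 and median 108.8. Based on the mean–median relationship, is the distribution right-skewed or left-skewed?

left-skewed

mean − median = 78.7 − 108.8 = -30.1
mean < median ⇒ the longer tail is on the left ⇒ left-skewed (negatively skewed).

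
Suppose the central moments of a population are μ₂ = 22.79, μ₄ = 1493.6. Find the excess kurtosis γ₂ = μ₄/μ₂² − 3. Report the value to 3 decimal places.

μ₂² = 22.79² = 519.38410
μ₄/μ₂² = 1493.6 / 519.38410 = 2.87571
γ₂ = 2.87571 − 3 ≈ -0.124

-0.124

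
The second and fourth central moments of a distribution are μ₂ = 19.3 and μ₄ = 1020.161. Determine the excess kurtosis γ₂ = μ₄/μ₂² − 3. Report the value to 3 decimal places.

-0.261

μ₂² = 19.3² = 372.49000
μ₄/μ₂² = 1020.161 / 372.49000 = 2.73876
γ₂ = 2.73876 − 3 ≈ -0.261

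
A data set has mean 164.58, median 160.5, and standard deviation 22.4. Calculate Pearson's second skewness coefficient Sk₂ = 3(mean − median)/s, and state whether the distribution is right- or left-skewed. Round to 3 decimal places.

Sk₂ = 3(164.58 − 160.5) / 22.4 = 3 × 4.0800 / 22.4
    = 12.2400 / 22.4 ≈ 0.546
Sk₂ > 0 ⇒ mean > median ⇒ right-skewed (positive skew).

0.546, right-skewed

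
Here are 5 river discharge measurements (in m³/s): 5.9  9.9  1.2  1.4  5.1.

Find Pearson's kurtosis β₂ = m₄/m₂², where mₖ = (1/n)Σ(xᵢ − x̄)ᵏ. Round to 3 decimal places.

x̄ = 4.7000
Σ(xᵢ − x̄)² = 51.7800 ⇒ m₂ = 10.35600
Σ(xᵢ − x̄)⁴ = 1001.9154 ⇒ m₄ = 200.38308
m₂² = 107.24674
β₂ = m₄/m₂² = 200.38308 / 107.24674 ≈ 1.868

1.868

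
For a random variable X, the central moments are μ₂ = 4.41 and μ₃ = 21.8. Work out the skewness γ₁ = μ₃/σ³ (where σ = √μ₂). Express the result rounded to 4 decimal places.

2.3540

σ = √μ₂ = √4.41 = 2.10000
σ³ = μ₂^(3/2) = 9.26100
γ₁ = μ₃/σ³ = 21.8 / 9.26100 ≈ 2.3540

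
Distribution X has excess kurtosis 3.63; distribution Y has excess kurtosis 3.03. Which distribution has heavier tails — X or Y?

Higher excess kurtosis ⇒ heavier tails relative to the normal distribution.
3.63 vs 3.03: the larger is 3.63, so X has heavier tails.

X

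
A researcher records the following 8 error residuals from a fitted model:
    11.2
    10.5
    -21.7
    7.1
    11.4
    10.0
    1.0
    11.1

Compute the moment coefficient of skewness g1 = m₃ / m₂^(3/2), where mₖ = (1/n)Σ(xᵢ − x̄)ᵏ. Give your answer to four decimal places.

x̄ = (11.2 + 10.5 - 21.7 + 7.1 + 11.4 + 10.0 + 1.0 + 11.1) / 8 = 5.0750
deviations (xᵢ − x̄): 6.1250, 5.4250, -26.7750, 2.0250, 6.3250, 4.9250, -4.0750, 6.0250
Σ(xᵢ − x̄)² = 905.1150 ⇒ m₂ = 905.1150/8 = 113.13937
Σ(xᵢ − x̄)³ = -18273.7282 ⇒ m₃ = -18273.7282/8 = -2284.21603
m₂^(3/2) = 113.13937^(1.5) = 1203.42953
g1 = m₃ / m₂^(3/2) = -2284.21603 / 1203.42953 ≈ -1.8981

-1.8981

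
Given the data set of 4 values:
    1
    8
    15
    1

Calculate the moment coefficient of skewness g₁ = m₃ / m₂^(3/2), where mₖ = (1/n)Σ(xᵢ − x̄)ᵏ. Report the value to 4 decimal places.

0.4934

x̄ = (1 + 8 + 15 + 1) / 4 = 6.2500
deviations (xᵢ − x̄): -5.2500, 1.7500, 8.7500, -5.2500
Σ(xᵢ − x̄)² = 134.7500 ⇒ m₂ = 134.7500/4 = 33.68750
Σ(xᵢ − x̄)³ = 385.8750 ⇒ m₃ = 385.8750/4 = 96.46875
m₂^(3/2) = 33.68750^(1.5) = 195.52540
g₁ = m₃ / m₂^(3/2) = 96.46875 / 195.52540 ≈ 0.4934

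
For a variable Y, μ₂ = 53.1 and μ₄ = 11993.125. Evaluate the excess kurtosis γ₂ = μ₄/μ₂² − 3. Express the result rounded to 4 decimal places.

1.2535

μ₂² = 53.1² = 2819.61000
μ₄/μ₂² = 11993.125 / 2819.61000 = 4.25347
γ₂ = 4.25347 − 3 ≈ 1.2535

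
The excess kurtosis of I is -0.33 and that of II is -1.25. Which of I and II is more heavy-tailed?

Higher excess kurtosis ⇒ heavier tails relative to the normal distribution.
-0.33 vs -1.25: the larger is -0.33, so I has heavier tails.

I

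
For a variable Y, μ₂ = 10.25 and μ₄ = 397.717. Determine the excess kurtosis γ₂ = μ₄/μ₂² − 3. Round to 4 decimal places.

0.7855

μ₂² = 10.25² = 105.06250
μ₄/μ₂² = 397.717 / 105.06250 = 3.78553
γ₂ = 3.78553 − 3 ≈ 0.7855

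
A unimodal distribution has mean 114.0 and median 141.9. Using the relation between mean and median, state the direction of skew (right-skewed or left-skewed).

left-skewed

mean − median = 114.0 − 141.9 = -27.9
mean < median ⇒ the longer tail is on the left ⇒ left-skewed (negatively skewed).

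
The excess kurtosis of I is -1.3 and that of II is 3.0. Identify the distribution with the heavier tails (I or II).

II

Higher excess kurtosis ⇒ heavier tails relative to the normal distribution.
-1.3 vs 3.0: the larger is 3.0, so II has heavier tails. (II is leptokurtic — heavier-than-normal tails; the other is platykurtic.)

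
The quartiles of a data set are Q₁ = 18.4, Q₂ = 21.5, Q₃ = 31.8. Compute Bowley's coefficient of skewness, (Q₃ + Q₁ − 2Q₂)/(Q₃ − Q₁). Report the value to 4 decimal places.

0.5373

numerator: Q₃ + Q₁ − 2Q₂ = 31.8 + 18.4 − 2×21.5 = 7.2000
denominator: Q₃ − Q₁ = 31.8 − 18.4 = 13.4000
Bowley skewness = 7.2000 / 13.4000 ≈ 0.5373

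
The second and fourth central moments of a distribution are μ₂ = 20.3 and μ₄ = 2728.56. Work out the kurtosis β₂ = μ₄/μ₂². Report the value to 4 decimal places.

μ₂² = 20.3² = 412.09000
μ₄/μ₂² = 2728.56 / 412.09000 = 6.62127
β₂ ≈ 6.6213

6.6213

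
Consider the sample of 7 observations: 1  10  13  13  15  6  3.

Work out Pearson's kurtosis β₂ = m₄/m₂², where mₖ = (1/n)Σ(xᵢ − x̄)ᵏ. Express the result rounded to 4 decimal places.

1.5344

x̄ = 8.7143
Σ(xᵢ − x̄)² = 177.4286 ⇒ m₂ = 25.34694
Σ(xᵢ − x̄)⁴ = 6900.4723 ⇒ m₄ = 985.78176
m₂² = 642.46731
β₂ = m₄/m₂² = 985.78176 / 642.46731 ≈ 1.5344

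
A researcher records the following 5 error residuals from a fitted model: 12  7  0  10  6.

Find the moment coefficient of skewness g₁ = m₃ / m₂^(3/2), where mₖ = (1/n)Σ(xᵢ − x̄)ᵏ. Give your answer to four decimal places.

-0.5577

x̄ = (12 + 7 + 0 + 10 + 6) / 5 = 7.0000
deviations (xᵢ − x̄): 5.0000, 0.0000, -7.0000, 3.0000, -1.0000
Σ(xᵢ − x̄)² = 84.0000 ⇒ m₂ = 84.0000/5 = 16.80000
Σ(xᵢ − x̄)³ = -192.0000 ⇒ m₃ = -192.0000/5 = -38.40000
m₂^(3/2) = 16.80000^(1.5) = 68.85951
g₁ = m₃ / m₂^(3/2) = -38.40000 / 68.85951 ≈ -0.5577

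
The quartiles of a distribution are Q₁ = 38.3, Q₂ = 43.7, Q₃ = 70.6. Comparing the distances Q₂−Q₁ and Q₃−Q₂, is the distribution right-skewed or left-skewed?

right-skewed

Q₂ − Q₁ = 5.4;  Q₃ − Q₂ = 26.9
Q₃ − Q₂ > Q₂ − Q₁ ⇒ the upper half is more spread out ⇒ right-skewed.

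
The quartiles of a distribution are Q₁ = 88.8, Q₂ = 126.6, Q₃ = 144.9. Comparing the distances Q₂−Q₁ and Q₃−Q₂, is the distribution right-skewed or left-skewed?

left-skewed

Q₂ − Q₁ = 37.8;  Q₃ − Q₂ = 18.3
Q₂ − Q₁ > Q₃ − Q₂ ⇒ the lower half is more spread out ⇒ left-skewed.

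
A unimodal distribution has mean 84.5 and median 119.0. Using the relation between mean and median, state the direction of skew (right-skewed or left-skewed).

left-skewed

mean − median = 84.5 − 119.0 = -34.5
mean < median ⇒ the longer tail is on the left ⇒ left-skewed (negatively skewed).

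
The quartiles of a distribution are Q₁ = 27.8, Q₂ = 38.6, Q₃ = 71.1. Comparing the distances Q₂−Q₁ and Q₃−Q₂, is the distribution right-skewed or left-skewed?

right-skewed

Q₂ − Q₁ = 10.8;  Q₃ − Q₂ = 32.5
Q₃ − Q₂ > Q₂ − Q₁ ⇒ the upper half is more spread out ⇒ right-skewed.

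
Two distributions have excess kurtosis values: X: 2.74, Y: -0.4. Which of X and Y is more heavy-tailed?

X

Higher excess kurtosis ⇒ heavier tails relative to the normal distribution.
2.74 vs -0.4: the larger is 2.74, so X has heavier tails. (X is leptokurtic — heavier-than-normal tails; the other is platykurtic.)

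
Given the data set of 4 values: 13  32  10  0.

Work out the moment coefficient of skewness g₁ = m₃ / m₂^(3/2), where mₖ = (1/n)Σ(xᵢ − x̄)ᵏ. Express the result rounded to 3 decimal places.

0.551

x̄ = (13 + 32 + 10 + 0) / 4 = 13.7500
deviations (xᵢ − x̄): -0.7500, 18.2500, -3.7500, -13.7500
Σ(xᵢ − x̄)² = 536.7500 ⇒ m₂ = 536.7500/4 = 134.18750
Σ(xᵢ − x̄)³ = 3425.6250 ⇒ m₃ = 3425.6250/4 = 856.40625
m₂^(3/2) = 134.18750^(1.5) = 1554.41899
g₁ = m₃ / m₂^(3/2) = 856.40625 / 1554.41899 ≈ 0.551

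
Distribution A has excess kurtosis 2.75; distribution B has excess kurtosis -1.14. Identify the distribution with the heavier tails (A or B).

Higher excess kurtosis ⇒ heavier tails relative to the normal distribution.
2.75 vs -1.14: the larger is 2.75, so A has heavier tails. (A is leptokurtic — heavier-than-normal tails; the other is platykurtic.)

A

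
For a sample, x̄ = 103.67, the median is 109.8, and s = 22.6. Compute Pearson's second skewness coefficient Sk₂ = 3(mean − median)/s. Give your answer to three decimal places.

-0.814

Sk₂ = 3(103.67 − 109.8) / 22.6 = 3 × -6.1300 / 22.6
    = -18.3900 / 22.6 ≈ -0.814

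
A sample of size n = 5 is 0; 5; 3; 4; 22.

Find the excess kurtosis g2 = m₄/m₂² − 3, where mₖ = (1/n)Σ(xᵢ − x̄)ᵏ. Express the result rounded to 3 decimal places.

x̄ = 6.8000
Σ(xᵢ − x̄)² = 302.8000 ⇒ m₂ = 60.56000
Σ(xᵢ − x̄)⁴ = 55798.0960 ⇒ m₄ = 11159.61920
m₂² = 3667.51360
g2 = m₄/m₂² − 3 = 3.04283 − 3 ≈ 0.043

0.043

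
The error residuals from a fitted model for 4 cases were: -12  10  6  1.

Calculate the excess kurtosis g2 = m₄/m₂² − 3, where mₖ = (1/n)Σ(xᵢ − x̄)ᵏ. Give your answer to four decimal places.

x̄ = 1.2500
Σ(xᵢ − x̄)² = 274.7500 ⇒ m₂ = 68.68750
Σ(xᵢ − x̄)⁴ = 37193.0781 ⇒ m₄ = 9298.26953
m₂² = 4717.97266
g2 = m₄/m₂² − 3 = 1.97082 − 3 ≈ -1.0292

-1.0292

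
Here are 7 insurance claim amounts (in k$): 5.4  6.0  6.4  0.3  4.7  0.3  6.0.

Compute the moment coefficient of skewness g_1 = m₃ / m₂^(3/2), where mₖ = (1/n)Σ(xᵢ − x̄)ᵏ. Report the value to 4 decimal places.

-0.8221

x̄ = (5.4 + 6.0 + 6.4 + 0.3 + 4.7 + 0.3 + 6.0) / 7 = 4.1571
deviations (xᵢ − x̄): 1.2429, 1.8429, 2.2429, -3.8571, 0.5429, -3.8571, 1.8429
Σ(xᵢ − x̄)² = 43.4171 ⇒ m₂ = 43.4171/7 = 6.20245
Σ(xᵢ − x̄)³ = -88.8902 ⇒ m₃ = -88.8902/7 = -12.69861
m₂^(3/2) = 6.20245^(1.5) = 15.44702
g_1 = m₃ / m₂^(3/2) = -12.69861 / 15.44702 ≈ -0.8221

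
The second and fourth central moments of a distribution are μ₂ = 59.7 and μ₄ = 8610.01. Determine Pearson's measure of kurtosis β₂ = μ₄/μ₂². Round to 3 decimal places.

2.416

μ₂² = 59.7² = 3564.09000
μ₄/μ₂² = 8610.01 / 3564.09000 = 2.41577
β₂ ≈ 2.416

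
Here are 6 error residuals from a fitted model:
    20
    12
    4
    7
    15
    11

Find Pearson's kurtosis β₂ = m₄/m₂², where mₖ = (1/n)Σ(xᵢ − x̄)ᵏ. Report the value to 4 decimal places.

2.0576

x̄ = 11.5000
Σ(xᵢ − x̄)² = 161.5000 ⇒ m₂ = 26.91667
Σ(xᵢ − x̄)⁴ = 8944.3750 ⇒ m₄ = 1490.72917
m₂² = 724.50694
β₂ = m₄/m₂² = 1490.72917 / 724.50694 ≈ 2.0576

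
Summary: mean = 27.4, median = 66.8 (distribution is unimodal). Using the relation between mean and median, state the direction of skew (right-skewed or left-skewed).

mean − median = 27.4 − 66.8 = -39.4
mean < median ⇒ the longer tail is on the left ⇒ left-skewed (negatively skewed).

left-skewed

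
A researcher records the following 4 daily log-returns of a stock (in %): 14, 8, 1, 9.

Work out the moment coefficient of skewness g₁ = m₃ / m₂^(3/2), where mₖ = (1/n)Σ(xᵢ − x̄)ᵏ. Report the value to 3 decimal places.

x̄ = (14 + 8 + 1 + 9) / 4 = 8.0000
deviations (xᵢ − x̄): 6.0000, 0.0000, -7.0000, 1.0000
Σ(xᵢ − x̄)² = 86.0000 ⇒ m₂ = 86.0000/4 = 21.50000
Σ(xᵢ − x̄)³ = -126.0000 ⇒ m₃ = -126.0000/4 = -31.50000
m₂^(3/2) = 21.50000^(1.5) = 99.69140
g₁ = m₃ / m₂^(3/2) = -31.50000 / 99.69140 ≈ -0.316

-0.316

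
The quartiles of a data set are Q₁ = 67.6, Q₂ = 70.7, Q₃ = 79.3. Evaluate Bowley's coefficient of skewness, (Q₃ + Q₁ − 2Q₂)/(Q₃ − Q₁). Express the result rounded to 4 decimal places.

0.4701

numerator: Q₃ + Q₁ − 2Q₂ = 79.3 + 67.6 − 2×70.7 = 5.5000
denominator: Q₃ − Q₁ = 79.3 − 67.6 = 11.7000
Bowley skewness = 5.5000 / 11.7000 ≈ 0.4701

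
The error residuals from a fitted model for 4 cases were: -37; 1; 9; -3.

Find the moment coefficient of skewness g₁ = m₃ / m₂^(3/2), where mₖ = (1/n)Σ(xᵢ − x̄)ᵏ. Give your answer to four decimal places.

-0.9435

x̄ = (-37 + 1 + 9 - 3) / 4 = -7.5000
deviations (xᵢ − x̄): -29.5000, 8.5000, 16.5000, 4.5000
Σ(xᵢ − x̄)² = 1235.0000 ⇒ m₂ = 1235.0000/4 = 308.75000
Σ(xᵢ − x̄)³ = -20475.0000 ⇒ m₃ = -20475.0000/4 = -5118.75000
m₂^(3/2) = 308.75000^(1.5) = 5425.13375
g₁ = m₃ / m₂^(3/2) = -5118.75000 / 5425.13375 ≈ -0.9435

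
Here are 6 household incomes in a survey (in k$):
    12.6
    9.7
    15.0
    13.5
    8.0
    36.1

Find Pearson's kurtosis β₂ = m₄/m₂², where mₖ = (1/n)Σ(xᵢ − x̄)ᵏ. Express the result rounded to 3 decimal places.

3.780

x̄ = 15.8167
Σ(xᵢ − x̄)² = 526.3083 ⇒ m₂ = 87.71806
Σ(xᵢ − x̄)⁴ = 174530.4898 ⇒ m₄ = 29088.41497
m₂² = 7694.45727
β₂ = m₄/m₂² = 29088.41497 / 7694.45727 ≈ 3.780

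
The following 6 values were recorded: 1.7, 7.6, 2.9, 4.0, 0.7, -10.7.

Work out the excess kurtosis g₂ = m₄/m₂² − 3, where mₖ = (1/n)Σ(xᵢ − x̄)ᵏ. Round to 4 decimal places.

x̄ = 1.0333
Σ(xᵢ − x̄)² = 193.6333 ⇒ m₂ = 32.27222
Σ(xᵢ − x̄)⁴ = 20902.5758 ⇒ m₄ = 3483.76264
m₂² = 1041.49633
g₂ = m₄/m₂² − 3 = 3.34496 − 3 ≈ 0.3450

0.3450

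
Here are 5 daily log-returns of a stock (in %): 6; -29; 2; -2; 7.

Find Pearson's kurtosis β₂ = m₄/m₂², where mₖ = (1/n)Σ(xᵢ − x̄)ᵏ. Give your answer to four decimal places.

x̄ = -3.2000
Σ(xᵢ − x̄)² = 882.8000 ⇒ m₂ = 176.56000
Σ(xᵢ − x̄)⁴ = 461798.0960 ⇒ m₄ = 92359.61920
m₂² = 31173.43360
β₂ = m₄/m₂² = 92359.61920 / 31173.43360 ≈ 2.9628

2.9628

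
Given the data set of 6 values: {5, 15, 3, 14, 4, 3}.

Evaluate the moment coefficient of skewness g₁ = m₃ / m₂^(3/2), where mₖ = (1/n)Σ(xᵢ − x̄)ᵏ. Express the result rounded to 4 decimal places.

x̄ = (5 + 15 + 3 + 14 + 4 + 3) / 6 = 7.3333
deviations (xᵢ − x̄): -2.3333, 7.6667, -4.3333, 6.6667, -3.3333, -4.3333
Σ(xᵢ − x̄)² = 157.3333 ⇒ m₂ = 157.3333/6 = 26.22222
Σ(xᵢ − x̄)³ = 534.4444 ⇒ m₃ = 534.4444/6 = 89.07407
m₂^(3/2) = 26.22222^(1.5) = 134.27781
g₁ = m₃ / m₂^(3/2) = 89.07407 / 134.27781 ≈ 0.6634

0.6634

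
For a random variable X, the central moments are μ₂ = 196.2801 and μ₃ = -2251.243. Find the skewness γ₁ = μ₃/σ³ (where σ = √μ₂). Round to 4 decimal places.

σ = √μ₂ = √196.2801 = 14.01000
σ³ = μ₂^(3/2) = 2749.88420
γ₁ = μ₃/σ³ = -2251.243 / 2749.88420 ≈ -0.8187

-0.8187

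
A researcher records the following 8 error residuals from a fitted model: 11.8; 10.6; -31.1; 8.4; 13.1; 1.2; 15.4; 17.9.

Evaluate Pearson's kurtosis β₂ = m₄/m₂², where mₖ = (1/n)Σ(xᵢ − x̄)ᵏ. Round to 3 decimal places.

5.046

x̄ = 5.9125
Σ(xᵢ − x̄)² = 1740.3288 ⇒ m₂ = 217.54109
Σ(xᵢ − x̄)⁴ = 1910331.4831 ⇒ m₄ = 238791.43539
m₂² = 47324.12747
β₂ = m₄/m₂² = 238791.43539 / 47324.12747 ≈ 5.046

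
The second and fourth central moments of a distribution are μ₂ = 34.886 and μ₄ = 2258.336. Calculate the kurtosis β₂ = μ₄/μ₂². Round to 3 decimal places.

1.856

μ₂² = 34.886² = 1217.03300
μ₄/μ₂² = 2258.336 / 1217.03300 = 1.85561
β₂ ≈ 1.856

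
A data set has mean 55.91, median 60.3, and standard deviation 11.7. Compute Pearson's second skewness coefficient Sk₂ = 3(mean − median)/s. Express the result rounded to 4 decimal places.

-1.1256

Sk₂ = 3(55.91 − 60.3) / 11.7 = 3 × -4.3900 / 11.7
    = -13.1700 / 11.7 ≈ -1.1256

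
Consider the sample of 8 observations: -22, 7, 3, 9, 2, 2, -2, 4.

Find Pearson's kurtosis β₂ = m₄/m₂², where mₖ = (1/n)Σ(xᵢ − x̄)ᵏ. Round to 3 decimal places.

4.894

x̄ = 0.3750
Σ(xᵢ − x̄)² = 649.8750 ⇒ m₂ = 81.23438
Σ(xᵢ − x̄)⁴ = 258367.3066 ⇒ m₄ = 32295.91333
m₂² = 6599.02368
β₂ = m₄/m₂² = 32295.91333 / 6599.02368 ≈ 4.894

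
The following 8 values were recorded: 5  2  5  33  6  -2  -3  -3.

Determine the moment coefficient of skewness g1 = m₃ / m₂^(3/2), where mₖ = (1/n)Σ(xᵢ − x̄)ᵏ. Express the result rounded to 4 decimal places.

1.8230

x̄ = (5 + 2 + 5 + 33 + 6 - 2 - 3 - 3) / 8 = 5.3750
deviations (xᵢ − x̄): -0.3750, -3.3750, -0.3750, 27.6250, 0.6250, -7.3750, -8.3750, -8.3750
Σ(xᵢ − x̄)² = 969.8750 ⇒ m₂ = 969.8750/8 = 121.23438
Σ(xᵢ − x̄)³ = 19467.4688 ⇒ m₃ = 19467.4688/8 = 2433.43359
m₂^(3/2) = 121.23438^(1.5) = 1334.86906
g1 = m₃ / m₂^(3/2) = 2433.43359 / 1334.86906 ≈ 1.8230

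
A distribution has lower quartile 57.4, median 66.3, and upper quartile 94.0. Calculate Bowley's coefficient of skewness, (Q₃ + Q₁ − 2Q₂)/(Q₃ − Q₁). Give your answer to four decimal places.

numerator: Q₃ + Q₁ − 2Q₂ = 94.0 + 57.4 − 2×66.3 = 18.8000
denominator: Q₃ − Q₁ = 94.0 − 57.4 = 36.6000
Bowley skewness = 18.8000 / 36.6000 ≈ 0.5137

0.5137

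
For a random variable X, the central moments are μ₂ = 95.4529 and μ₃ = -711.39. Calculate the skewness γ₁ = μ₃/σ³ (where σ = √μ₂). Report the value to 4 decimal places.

-0.7628

σ = √μ₂ = √95.4529 = 9.77000
σ³ = μ₂^(3/2) = 932.57483
γ₁ = μ₃/σ³ = -711.39 / 932.57483 ≈ -0.7628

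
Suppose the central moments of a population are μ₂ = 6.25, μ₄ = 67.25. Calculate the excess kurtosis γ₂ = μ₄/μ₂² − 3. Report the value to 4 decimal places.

-1.2784

μ₂² = 6.25² = 39.06250
μ₄/μ₂² = 67.25 / 39.06250 = 1.72160
γ₂ = 1.72160 − 3 ≈ -1.2784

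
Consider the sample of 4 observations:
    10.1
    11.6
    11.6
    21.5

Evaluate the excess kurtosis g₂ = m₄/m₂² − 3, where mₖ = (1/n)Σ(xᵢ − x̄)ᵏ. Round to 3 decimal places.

x̄ = 13.7000
Σ(xᵢ − x̄)² = 82.6200 ⇒ m₂ = 20.65500
Σ(xᵢ − x̄)⁴ = 3908.3634 ⇒ m₄ = 977.09085
m₂² = 426.62903
g₂ = m₄/m₂² − 3 = 2.29026 − 3 ≈ -0.710

-0.710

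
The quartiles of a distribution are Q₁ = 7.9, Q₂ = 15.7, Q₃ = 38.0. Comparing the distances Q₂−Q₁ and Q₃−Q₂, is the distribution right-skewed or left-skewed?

right-skewed

Q₂ − Q₁ = 7.8;  Q₃ − Q₂ = 22.3
Q₃ − Q₂ > Q₂ − Q₁ ⇒ the upper half is more spread out ⇒ right-skewed.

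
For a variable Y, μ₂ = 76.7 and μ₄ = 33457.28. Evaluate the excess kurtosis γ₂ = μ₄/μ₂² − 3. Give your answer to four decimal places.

2.6872

μ₂² = 76.7² = 5882.89000
μ₄/μ₂² = 33457.28 / 5882.89000 = 5.68722
γ₂ = 5.68722 − 3 ≈ 2.6872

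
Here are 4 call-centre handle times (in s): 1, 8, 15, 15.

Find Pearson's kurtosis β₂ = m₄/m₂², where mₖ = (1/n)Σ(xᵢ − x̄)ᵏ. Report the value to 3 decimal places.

1.628

x̄ = 9.7500
Σ(xᵢ − x̄)² = 134.7500 ⇒ m₂ = 33.68750
Σ(xᵢ − x̄)⁴ = 7390.5781 ⇒ m₄ = 1847.64453
m₂² = 1134.84766
β₂ = m₄/m₂² = 1847.64453 / 1134.84766 ≈ 1.628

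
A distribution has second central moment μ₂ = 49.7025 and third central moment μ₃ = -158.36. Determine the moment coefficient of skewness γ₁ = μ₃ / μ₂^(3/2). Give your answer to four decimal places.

σ = √μ₂ = √49.7025 = 7.05000
σ³ = μ₂^(3/2) = 350.40263
γ₁ = μ₃/σ³ = -158.36 / 350.40263 ≈ -0.4519

-0.4519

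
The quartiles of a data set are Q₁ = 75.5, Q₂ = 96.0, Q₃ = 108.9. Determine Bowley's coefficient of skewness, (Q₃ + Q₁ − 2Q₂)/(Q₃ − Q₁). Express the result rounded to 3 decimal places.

-0.228

numerator: Q₃ + Q₁ − 2Q₂ = 108.9 + 75.5 − 2×96.0 = -7.6000
denominator: Q₃ − Q₁ = 108.9 − 75.5 = 33.4000
Bowley skewness = -7.6000 / 33.4000 ≈ -0.228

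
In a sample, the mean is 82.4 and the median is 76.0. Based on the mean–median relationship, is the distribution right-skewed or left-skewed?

right-skewed

mean − median = 82.4 − 76.0 = 6.4
mean > median ⇒ the longer tail is on the right ⇒ right-skewed (positively skewed).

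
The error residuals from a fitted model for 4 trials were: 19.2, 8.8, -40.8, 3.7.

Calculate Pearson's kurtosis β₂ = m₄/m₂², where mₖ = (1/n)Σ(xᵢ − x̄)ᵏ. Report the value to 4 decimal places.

x̄ = -2.2750
Σ(xᵢ − x̄)² = 2103.7075 ⇒ m₂ = 525.92687
Σ(xᵢ − x̄)⁴ = 2431779.1799 ⇒ m₄ = 607944.79498
m₂² = 276599.07785
β₂ = m₄/m₂² = 607944.79498 / 276599.07785 ≈ 2.1979

2.1979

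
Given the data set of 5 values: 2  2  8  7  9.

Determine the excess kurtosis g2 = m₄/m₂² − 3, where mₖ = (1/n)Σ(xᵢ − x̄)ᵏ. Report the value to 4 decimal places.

x̄ = 5.6000
Σ(xᵢ − x̄)² = 45.2000 ⇒ m₂ = 9.04000
Σ(xᵢ − x̄)⁴ = 506.5760 ⇒ m₄ = 101.31520
m₂² = 81.72160
g2 = m₄/m₂² − 3 = 1.23976 − 3 ≈ -1.7602

-1.7602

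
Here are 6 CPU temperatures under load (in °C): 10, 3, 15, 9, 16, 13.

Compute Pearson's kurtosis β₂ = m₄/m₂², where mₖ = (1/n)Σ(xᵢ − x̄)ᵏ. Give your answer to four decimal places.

2.3130

x̄ = 11.0000
Σ(xᵢ − x̄)² = 114.0000 ⇒ m₂ = 19.00000
Σ(xᵢ − x̄)⁴ = 5010.0000 ⇒ m₄ = 835.00000
m₂² = 361.00000
β₂ = m₄/m₂² = 835.00000 / 361.00000 ≈ 2.3130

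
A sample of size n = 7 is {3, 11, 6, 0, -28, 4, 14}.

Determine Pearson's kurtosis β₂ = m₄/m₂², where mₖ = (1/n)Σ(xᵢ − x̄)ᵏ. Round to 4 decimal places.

4.1657

x̄ = 1.4286
Σ(xᵢ − x̄)² = 1147.7143 ⇒ m₂ = 163.95918
Σ(xᵢ − x̄)⁴ = 783887.1079 ⇒ m₄ = 111983.87255
m₂² = 26882.61391
β₂ = m₄/m₂² = 111983.87255 / 26882.61391 ≈ 4.1657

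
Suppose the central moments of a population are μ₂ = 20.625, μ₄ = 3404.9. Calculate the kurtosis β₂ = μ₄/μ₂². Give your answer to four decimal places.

μ₂² = 20.625² = 425.39063
μ₄/μ₂² = 3404.9 / 425.39063 = 8.00417
β₂ ≈ 8.0042

8.0042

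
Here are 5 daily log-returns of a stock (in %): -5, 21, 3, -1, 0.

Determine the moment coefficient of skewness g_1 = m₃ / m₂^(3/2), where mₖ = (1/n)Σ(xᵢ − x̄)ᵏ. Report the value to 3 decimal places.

x̄ = (-5 + 21 + 3 - 1 + 0) / 5 = 3.6000
deviations (xᵢ − x̄): -8.6000, 17.4000, -0.6000, -4.6000, -3.6000
Σ(xᵢ − x̄)² = 411.2000 ⇒ m₂ = 411.2000/5 = 82.24000
Σ(xᵢ − x̄)³ = 4487.7600 ⇒ m₃ = 4487.7600/5 = 897.55200
m₂^(3/2) = 82.24000^(1.5) = 745.80390
g_1 = m₃ / m₂^(3/2) = 897.55200 / 745.80390 ≈ 1.203

1.203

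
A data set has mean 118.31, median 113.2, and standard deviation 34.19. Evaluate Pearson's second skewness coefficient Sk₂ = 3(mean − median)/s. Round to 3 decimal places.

Sk₂ = 3(118.31 − 113.2) / 34.19 = 3 × 5.1100 / 34.19
    = 15.3300 / 34.19 ≈ 0.448

0.448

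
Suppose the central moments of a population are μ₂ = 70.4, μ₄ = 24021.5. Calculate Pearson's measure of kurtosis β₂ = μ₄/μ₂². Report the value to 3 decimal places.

μ₂² = 70.4² = 4956.16000
μ₄/μ₂² = 24021.5 / 4956.16000 = 4.84680
β₂ ≈ 4.847

4.847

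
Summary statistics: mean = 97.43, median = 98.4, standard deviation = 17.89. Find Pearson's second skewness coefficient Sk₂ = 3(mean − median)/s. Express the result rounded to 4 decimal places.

Sk₂ = 3(97.43 − 98.4) / 17.89 = 3 × -0.9700 / 17.89
    = -2.9100 / 17.89 ≈ -0.1627

-0.1627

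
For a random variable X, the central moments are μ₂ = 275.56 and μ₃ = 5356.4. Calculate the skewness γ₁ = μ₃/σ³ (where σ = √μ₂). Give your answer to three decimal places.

1.171

σ = √μ₂ = √275.56 = 16.60000
σ³ = μ₂^(3/2) = 4574.29600
γ₁ = μ₃/σ³ = 5356.4 / 4574.29600 ≈ 1.171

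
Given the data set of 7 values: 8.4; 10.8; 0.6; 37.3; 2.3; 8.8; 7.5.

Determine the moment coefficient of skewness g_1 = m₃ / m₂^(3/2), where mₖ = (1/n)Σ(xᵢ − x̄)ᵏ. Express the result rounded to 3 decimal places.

x̄ = (8.4 + 10.8 + 0.6 + 37.3 + 2.3 + 8.8 + 7.5) / 7 = 10.8143
deviations (xᵢ − x̄): -2.4143, -0.0143, -10.2143, 26.4857, -8.5143, -2.0143, -3.3143
Σ(xᵢ − x̄)² = 899.1886 ⇒ m₂ = 899.1886/7 = 128.45551
Σ(xᵢ − x̄)³ = 16837.9943 ⇒ m₃ = 16837.9943/7 = 2405.42776
m₂^(3/2) = 128.45551^(1.5) = 1455.89183
g_1 = m₃ / m₂^(3/2) = 2405.42776 / 1455.89183 ≈ 1.652

1.652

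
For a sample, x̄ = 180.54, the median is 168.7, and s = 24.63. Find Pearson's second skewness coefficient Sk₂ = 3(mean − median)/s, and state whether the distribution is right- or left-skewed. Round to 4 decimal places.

Sk₂ = 3(180.54 − 168.7) / 24.63 = 3 × 11.8400 / 24.63
    = 35.5200 / 24.63 ≈ 1.4421
Sk₂ > 0 ⇒ mean > median ⇒ right-skewed (positive skew).

1.4421, right-skewed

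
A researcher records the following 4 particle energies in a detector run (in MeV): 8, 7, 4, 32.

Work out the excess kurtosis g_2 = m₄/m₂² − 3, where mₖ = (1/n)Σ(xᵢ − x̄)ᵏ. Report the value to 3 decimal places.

x̄ = 12.7500
Σ(xᵢ − x̄)² = 502.7500 ⇒ m₂ = 125.68750
Σ(xᵢ − x̄)⁴ = 144780.5781 ⇒ m₄ = 36195.14453
m₂² = 15797.34766
g_2 = m₄/m₂² − 3 = 2.29122 − 3 ≈ -0.709

-0.709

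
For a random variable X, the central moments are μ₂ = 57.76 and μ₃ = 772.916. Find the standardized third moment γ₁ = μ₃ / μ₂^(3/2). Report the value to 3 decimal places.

1.761

σ = √μ₂ = √57.76 = 7.60000
σ³ = μ₂^(3/2) = 438.97600
γ₁ = μ₃/σ³ = 772.916 / 438.97600 ≈ 1.761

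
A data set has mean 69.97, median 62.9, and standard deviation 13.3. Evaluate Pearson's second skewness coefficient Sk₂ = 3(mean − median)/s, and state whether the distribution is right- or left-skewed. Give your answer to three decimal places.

Sk₂ = 3(69.97 − 62.9) / 13.3 = 3 × 7.0700 / 13.3
    = 21.2100 / 13.3 ≈ 1.595
Sk₂ > 0 ⇒ mean > median ⇒ right-skewed (positive skew).

1.595, right-skewed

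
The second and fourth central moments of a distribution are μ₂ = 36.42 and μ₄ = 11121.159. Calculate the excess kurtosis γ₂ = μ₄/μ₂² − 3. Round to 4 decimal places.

μ₂² = 36.42² = 1326.41640
μ₄/μ₂² = 11121.159 / 1326.41640 = 8.38436
γ₂ = 8.38436 − 3 ≈ 5.3844

5.3844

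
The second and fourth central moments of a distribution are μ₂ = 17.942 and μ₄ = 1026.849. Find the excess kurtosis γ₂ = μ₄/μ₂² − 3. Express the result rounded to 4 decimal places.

μ₂² = 17.942² = 321.91536
μ₄/μ₂² = 1026.849 / 321.91536 = 3.18981
γ₂ = 3.18981 − 3 ≈ 0.1898

0.1898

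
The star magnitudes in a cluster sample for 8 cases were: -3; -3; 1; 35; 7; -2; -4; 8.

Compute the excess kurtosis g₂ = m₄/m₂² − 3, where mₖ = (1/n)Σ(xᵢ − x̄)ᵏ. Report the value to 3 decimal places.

x̄ = 4.8750
Σ(xᵢ − x̄)² = 1186.8750 ⇒ m₂ = 148.35938
Σ(xᵢ − x̄)⁴ = 840055.7754 ⇒ m₄ = 105006.97192
m₂² = 22010.50415
g₂ = m₄/m₂² − 3 = 4.77077 − 3 ≈ 1.771

1.771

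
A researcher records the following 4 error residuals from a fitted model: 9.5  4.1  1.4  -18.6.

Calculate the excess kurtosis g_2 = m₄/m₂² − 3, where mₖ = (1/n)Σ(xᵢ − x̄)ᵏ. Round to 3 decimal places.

-0.834

x̄ = -0.9000
Σ(xᵢ − x̄)² = 451.7400 ⇒ m₂ = 112.93500
Σ(xᵢ − x̄)⁴ = 110502.1938 ⇒ m₄ = 27625.54845
m₂² = 12754.31422
g_2 = m₄/m₂² − 3 = 2.16598 − 3 ≈ -0.834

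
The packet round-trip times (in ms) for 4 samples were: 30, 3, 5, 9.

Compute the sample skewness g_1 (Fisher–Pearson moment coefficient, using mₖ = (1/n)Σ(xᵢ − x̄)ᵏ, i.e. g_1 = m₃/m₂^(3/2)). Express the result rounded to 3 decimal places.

1.021

x̄ = (30 + 3 + 5 + 9) / 4 = 11.7500
deviations (xᵢ − x̄): 18.2500, -8.7500, -6.7500, -2.7500
Σ(xᵢ − x̄)² = 462.7500 ⇒ m₂ = 462.7500/4 = 115.68750
Σ(xᵢ − x̄)³ = 5080.1250 ⇒ m₃ = 5080.1250/4 = 1270.03125
m₂^(3/2) = 115.68750^(1.5) = 1244.31304
g_1 = m₃ / m₂^(3/2) = 1270.03125 / 1244.31304 ≈ 1.021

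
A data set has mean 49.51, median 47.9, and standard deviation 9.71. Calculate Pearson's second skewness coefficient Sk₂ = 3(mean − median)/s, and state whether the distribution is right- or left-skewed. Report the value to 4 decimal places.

Sk₂ = 3(49.51 − 47.9) / 9.71 = 3 × 1.6100 / 9.71
    = 4.8300 / 9.71 ≈ 0.4974
Sk₂ > 0 ⇒ mean > median ⇒ right-skewed (positive skew).

0.4974, right-skewed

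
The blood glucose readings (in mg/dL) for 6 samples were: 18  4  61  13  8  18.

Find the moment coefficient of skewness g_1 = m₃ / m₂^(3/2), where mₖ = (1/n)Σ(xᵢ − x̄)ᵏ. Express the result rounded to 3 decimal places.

x̄ = (18 + 4 + 61 + 13 + 8 + 18) / 6 = 20.3333
deviations (xᵢ − x̄): -2.3333, -16.3333, 40.6667, -7.3333, -12.3333, -2.3333
Σ(xᵢ − x̄)² = 2137.3333 ⇒ m₂ = 2137.3333/6 = 356.22222
Σ(xᵢ − x̄)³ = 60600.4444 ⇒ m₃ = 60600.4444/6 = 10100.07407
m₂^(3/2) = 356.22222^(1.5) = 6723.28487
g_1 = m₃ / m₂^(3/2) = 10100.07407 / 6723.28487 ≈ 1.502

1.502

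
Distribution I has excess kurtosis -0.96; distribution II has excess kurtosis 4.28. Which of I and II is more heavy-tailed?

II

Higher excess kurtosis ⇒ heavier tails relative to the normal distribution.
-0.96 vs 4.28: the larger is 4.28, so II has heavier tails. (II is leptokurtic — heavier-than-normal tails; the other is platykurtic.)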